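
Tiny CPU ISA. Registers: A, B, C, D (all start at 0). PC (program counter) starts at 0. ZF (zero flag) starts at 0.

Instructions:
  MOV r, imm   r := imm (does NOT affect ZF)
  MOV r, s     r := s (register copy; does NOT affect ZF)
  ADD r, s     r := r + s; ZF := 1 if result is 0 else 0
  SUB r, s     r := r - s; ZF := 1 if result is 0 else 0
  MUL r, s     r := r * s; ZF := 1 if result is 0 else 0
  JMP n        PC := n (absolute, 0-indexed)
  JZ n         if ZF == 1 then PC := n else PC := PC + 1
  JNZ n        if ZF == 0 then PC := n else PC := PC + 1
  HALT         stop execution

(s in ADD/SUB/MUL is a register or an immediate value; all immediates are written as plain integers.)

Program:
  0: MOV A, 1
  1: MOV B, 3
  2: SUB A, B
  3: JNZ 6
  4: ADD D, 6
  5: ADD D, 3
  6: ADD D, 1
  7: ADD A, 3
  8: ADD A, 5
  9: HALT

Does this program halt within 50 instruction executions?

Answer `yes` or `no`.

Step 1: PC=0 exec 'MOV A, 1'. After: A=1 B=0 C=0 D=0 ZF=0 PC=1
Step 2: PC=1 exec 'MOV B, 3'. After: A=1 B=3 C=0 D=0 ZF=0 PC=2
Step 3: PC=2 exec 'SUB A, B'. After: A=-2 B=3 C=0 D=0 ZF=0 PC=3
Step 4: PC=3 exec 'JNZ 6'. After: A=-2 B=3 C=0 D=0 ZF=0 PC=6
Step 5: PC=6 exec 'ADD D, 1'. After: A=-2 B=3 C=0 D=1 ZF=0 PC=7
Step 6: PC=7 exec 'ADD A, 3'. After: A=1 B=3 C=0 D=1 ZF=0 PC=8
Step 7: PC=8 exec 'ADD A, 5'. After: A=6 B=3 C=0 D=1 ZF=0 PC=9
Step 8: PC=9 exec 'HALT'. After: A=6 B=3 C=0 D=1 ZF=0 PC=9 HALTED

Answer: yes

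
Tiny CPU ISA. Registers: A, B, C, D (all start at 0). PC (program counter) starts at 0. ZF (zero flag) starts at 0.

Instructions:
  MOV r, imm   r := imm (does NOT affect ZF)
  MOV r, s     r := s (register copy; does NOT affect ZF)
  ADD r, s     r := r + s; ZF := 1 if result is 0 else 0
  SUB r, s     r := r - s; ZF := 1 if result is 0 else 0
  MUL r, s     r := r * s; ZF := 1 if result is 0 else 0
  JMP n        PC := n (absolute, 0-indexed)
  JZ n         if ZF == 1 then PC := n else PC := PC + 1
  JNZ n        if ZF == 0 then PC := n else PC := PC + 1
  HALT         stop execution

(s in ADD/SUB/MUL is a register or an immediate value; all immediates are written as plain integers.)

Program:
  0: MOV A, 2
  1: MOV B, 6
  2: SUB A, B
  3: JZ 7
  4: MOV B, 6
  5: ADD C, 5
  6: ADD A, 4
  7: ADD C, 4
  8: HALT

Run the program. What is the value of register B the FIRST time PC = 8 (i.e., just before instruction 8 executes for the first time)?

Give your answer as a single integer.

Step 1: PC=0 exec 'MOV A, 2'. After: A=2 B=0 C=0 D=0 ZF=0 PC=1
Step 2: PC=1 exec 'MOV B, 6'. After: A=2 B=6 C=0 D=0 ZF=0 PC=2
Step 3: PC=2 exec 'SUB A, B'. After: A=-4 B=6 C=0 D=0 ZF=0 PC=3
Step 4: PC=3 exec 'JZ 7'. After: A=-4 B=6 C=0 D=0 ZF=0 PC=4
Step 5: PC=4 exec 'MOV B, 6'. After: A=-4 B=6 C=0 D=0 ZF=0 PC=5
Step 6: PC=5 exec 'ADD C, 5'. After: A=-4 B=6 C=5 D=0 ZF=0 PC=6
Step 7: PC=6 exec 'ADD A, 4'. After: A=0 B=6 C=5 D=0 ZF=1 PC=7
Step 8: PC=7 exec 'ADD C, 4'. After: A=0 B=6 C=9 D=0 ZF=0 PC=8
First time PC=8: B=6

6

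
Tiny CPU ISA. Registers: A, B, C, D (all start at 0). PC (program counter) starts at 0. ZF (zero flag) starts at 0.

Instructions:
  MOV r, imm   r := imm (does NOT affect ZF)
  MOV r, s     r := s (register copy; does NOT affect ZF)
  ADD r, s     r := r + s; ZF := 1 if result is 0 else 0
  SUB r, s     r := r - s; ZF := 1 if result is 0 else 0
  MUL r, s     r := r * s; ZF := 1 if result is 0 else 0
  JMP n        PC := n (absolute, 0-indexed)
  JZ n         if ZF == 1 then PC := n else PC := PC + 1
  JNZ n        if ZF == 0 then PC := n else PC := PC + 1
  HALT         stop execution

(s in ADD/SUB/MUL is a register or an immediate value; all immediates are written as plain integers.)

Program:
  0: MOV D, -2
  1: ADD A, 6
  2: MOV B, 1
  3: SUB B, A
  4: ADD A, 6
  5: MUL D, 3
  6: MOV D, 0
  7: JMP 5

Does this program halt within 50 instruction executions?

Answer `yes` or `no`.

Step 1: PC=0 exec 'MOV D, -2'. After: A=0 B=0 C=0 D=-2 ZF=0 PC=1
Step 2: PC=1 exec 'ADD A, 6'. After: A=6 B=0 C=0 D=-2 ZF=0 PC=2
Step 3: PC=2 exec 'MOV B, 1'. After: A=6 B=1 C=0 D=-2 ZF=0 PC=3
Step 4: PC=3 exec 'SUB B, A'. After: A=6 B=-5 C=0 D=-2 ZF=0 PC=4
Step 5: PC=4 exec 'ADD A, 6'. After: A=12 B=-5 C=0 D=-2 ZF=0 PC=5
Step 6: PC=5 exec 'MUL D, 3'. After: A=12 B=-5 C=0 D=-6 ZF=0 PC=6
Step 7: PC=6 exec 'MOV D, 0'. After: A=12 B=-5 C=0 D=0 ZF=0 PC=7
Step 8: PC=7 exec 'JMP 5'. After: A=12 B=-5 C=0 D=0 ZF=0 PC=5
Step 9: PC=5 exec 'MUL D, 3'. After: A=12 B=-5 C=0 D=0 ZF=1 PC=6
Step 10: PC=6 exec 'MOV D, 0'. After: A=12 B=-5 C=0 D=0 ZF=1 PC=7
Step 11: PC=7 exec 'JMP 5'. After: A=12 B=-5 C=0 D=0 ZF=1 PC=5
Step 12: PC=5 exec 'MUL D, 3'. After: A=12 B=-5 C=0 D=0 ZF=1 PC=6
State after step 12 equals state after step 9: the program is in a cycle of length 3 and will never halt.

Answer: no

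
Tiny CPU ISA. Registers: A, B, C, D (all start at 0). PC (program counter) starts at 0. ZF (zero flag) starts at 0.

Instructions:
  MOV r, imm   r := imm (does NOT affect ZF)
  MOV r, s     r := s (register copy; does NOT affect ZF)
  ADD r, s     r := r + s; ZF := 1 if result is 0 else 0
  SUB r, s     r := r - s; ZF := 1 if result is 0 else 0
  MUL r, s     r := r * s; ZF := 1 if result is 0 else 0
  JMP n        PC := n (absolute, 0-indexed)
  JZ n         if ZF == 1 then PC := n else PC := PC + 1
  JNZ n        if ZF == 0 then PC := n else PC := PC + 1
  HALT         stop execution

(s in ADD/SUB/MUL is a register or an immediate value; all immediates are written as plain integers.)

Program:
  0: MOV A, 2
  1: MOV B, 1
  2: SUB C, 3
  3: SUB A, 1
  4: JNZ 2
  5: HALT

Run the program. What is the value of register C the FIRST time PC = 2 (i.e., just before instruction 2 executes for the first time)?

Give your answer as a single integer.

Step 1: PC=0 exec 'MOV A, 2'. After: A=2 B=0 C=0 D=0 ZF=0 PC=1
Step 2: PC=1 exec 'MOV B, 1'. After: A=2 B=1 C=0 D=0 ZF=0 PC=2
First time PC=2: C=0

0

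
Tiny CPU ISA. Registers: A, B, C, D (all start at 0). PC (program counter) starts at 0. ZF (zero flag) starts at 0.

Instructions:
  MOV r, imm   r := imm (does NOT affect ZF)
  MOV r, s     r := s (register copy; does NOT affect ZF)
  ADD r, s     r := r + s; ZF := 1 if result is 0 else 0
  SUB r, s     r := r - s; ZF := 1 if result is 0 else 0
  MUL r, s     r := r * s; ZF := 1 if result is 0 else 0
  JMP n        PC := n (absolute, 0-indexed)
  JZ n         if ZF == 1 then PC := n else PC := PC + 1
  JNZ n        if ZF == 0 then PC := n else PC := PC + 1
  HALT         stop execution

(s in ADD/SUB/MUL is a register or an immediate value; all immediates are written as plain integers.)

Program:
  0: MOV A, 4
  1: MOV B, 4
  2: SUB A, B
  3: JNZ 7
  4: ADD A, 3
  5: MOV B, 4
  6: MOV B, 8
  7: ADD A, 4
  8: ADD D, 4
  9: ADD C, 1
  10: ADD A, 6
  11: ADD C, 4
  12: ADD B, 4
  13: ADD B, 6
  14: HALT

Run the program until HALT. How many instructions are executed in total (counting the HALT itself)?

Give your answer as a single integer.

Step 1: PC=0 exec 'MOV A, 4'. After: A=4 B=0 C=0 D=0 ZF=0 PC=1
Step 2: PC=1 exec 'MOV B, 4'. After: A=4 B=4 C=0 D=0 ZF=0 PC=2
Step 3: PC=2 exec 'SUB A, B'. After: A=0 B=4 C=0 D=0 ZF=1 PC=3
Step 4: PC=3 exec 'JNZ 7'. After: A=0 B=4 C=0 D=0 ZF=1 PC=4
Step 5: PC=4 exec 'ADD A, 3'. After: A=3 B=4 C=0 D=0 ZF=0 PC=5
Step 6: PC=5 exec 'MOV B, 4'. After: A=3 B=4 C=0 D=0 ZF=0 PC=6
Step 7: PC=6 exec 'MOV B, 8'. After: A=3 B=8 C=0 D=0 ZF=0 PC=7
Step 8: PC=7 exec 'ADD A, 4'. After: A=7 B=8 C=0 D=0 ZF=0 PC=8
Step 9: PC=8 exec 'ADD D, 4'. After: A=7 B=8 C=0 D=4 ZF=0 PC=9
Step 10: PC=9 exec 'ADD C, 1'. After: A=7 B=8 C=1 D=4 ZF=0 PC=10
Step 11: PC=10 exec 'ADD A, 6'. After: A=13 B=8 C=1 D=4 ZF=0 PC=11
Step 12: PC=11 exec 'ADD C, 4'. After: A=13 B=8 C=5 D=4 ZF=0 PC=12
Step 13: PC=12 exec 'ADD B, 4'. After: A=13 B=12 C=5 D=4 ZF=0 PC=13
Step 14: PC=13 exec 'ADD B, 6'. After: A=13 B=18 C=5 D=4 ZF=0 PC=14
Step 15: PC=14 exec 'HALT'. After: A=13 B=18 C=5 D=4 ZF=0 PC=14 HALTED
Total instructions executed: 15

Answer: 15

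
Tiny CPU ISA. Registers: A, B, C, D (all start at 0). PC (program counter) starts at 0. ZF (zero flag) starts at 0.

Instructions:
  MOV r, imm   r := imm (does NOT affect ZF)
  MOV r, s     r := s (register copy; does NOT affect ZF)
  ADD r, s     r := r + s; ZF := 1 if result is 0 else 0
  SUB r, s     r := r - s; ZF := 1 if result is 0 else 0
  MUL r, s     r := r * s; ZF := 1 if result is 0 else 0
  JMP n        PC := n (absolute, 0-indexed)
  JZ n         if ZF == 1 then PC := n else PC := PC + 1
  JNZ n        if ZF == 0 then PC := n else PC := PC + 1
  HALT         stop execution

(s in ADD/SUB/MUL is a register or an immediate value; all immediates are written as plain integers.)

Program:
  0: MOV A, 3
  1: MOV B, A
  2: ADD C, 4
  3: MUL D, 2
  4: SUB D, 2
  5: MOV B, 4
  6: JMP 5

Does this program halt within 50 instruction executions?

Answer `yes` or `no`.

Answer: no

Derivation:
Step 1: PC=0 exec 'MOV A, 3'. After: A=3 B=0 C=0 D=0 ZF=0 PC=1
Step 2: PC=1 exec 'MOV B, A'. After: A=3 B=3 C=0 D=0 ZF=0 PC=2
Step 3: PC=2 exec 'ADD C, 4'. After: A=3 B=3 C=4 D=0 ZF=0 PC=3
Step 4: PC=3 exec 'MUL D, 2'. After: A=3 B=3 C=4 D=0 ZF=1 PC=4
Step 5: PC=4 exec 'SUB D, 2'. After: A=3 B=3 C=4 D=-2 ZF=0 PC=5
Step 6: PC=5 exec 'MOV B, 4'. After: A=3 B=4 C=4 D=-2 ZF=0 PC=6
Step 7: PC=6 exec 'JMP 5'. After: A=3 B=4 C=4 D=-2 ZF=0 PC=5
Step 8: PC=5 exec 'MOV B, 4'. After: A=3 B=4 C=4 D=-2 ZF=0 PC=6
State after step 8 equals state after step 6: the program is in a cycle of length 2 and will never halt.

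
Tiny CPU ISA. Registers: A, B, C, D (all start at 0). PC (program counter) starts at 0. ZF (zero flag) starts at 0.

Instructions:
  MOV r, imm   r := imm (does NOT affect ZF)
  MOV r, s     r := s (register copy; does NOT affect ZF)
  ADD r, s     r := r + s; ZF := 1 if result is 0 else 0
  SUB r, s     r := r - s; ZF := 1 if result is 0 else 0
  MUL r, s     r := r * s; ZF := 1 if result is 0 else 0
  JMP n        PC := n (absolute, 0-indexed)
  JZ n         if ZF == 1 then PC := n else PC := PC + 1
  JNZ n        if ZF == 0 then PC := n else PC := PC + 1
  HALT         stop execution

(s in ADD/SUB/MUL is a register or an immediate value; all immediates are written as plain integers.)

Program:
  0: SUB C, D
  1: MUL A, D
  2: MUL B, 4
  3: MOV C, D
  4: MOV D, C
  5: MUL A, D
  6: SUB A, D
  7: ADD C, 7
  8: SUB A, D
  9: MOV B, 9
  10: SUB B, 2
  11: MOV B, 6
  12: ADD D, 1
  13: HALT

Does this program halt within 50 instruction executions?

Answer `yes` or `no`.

Step 1: PC=0 exec 'SUB C, D'. After: A=0 B=0 C=0 D=0 ZF=1 PC=1
Step 2: PC=1 exec 'MUL A, D'. After: A=0 B=0 C=0 D=0 ZF=1 PC=2
Step 3: PC=2 exec 'MUL B, 4'. After: A=0 B=0 C=0 D=0 ZF=1 PC=3
Step 4: PC=3 exec 'MOV C, D'. After: A=0 B=0 C=0 D=0 ZF=1 PC=4
Step 5: PC=4 exec 'MOV D, C'. After: A=0 B=0 C=0 D=0 ZF=1 PC=5
Step 6: PC=5 exec 'MUL A, D'. After: A=0 B=0 C=0 D=0 ZF=1 PC=6
Step 7: PC=6 exec 'SUB A, D'. After: A=0 B=0 C=0 D=0 ZF=1 PC=7
Step 8: PC=7 exec 'ADD C, 7'. After: A=0 B=0 C=7 D=0 ZF=0 PC=8
Step 9: PC=8 exec 'SUB A, D'. After: A=0 B=0 C=7 D=0 ZF=1 PC=9
Step 10: PC=9 exec 'MOV B, 9'. After: A=0 B=9 C=7 D=0 ZF=1 PC=10
Step 11: PC=10 exec 'SUB B, 2'. After: A=0 B=7 C=7 D=0 ZF=0 PC=11
Step 12: PC=11 exec 'MOV B, 6'. After: A=0 B=6 C=7 D=0 ZF=0 PC=12
Step 13: PC=12 exec 'ADD D, 1'. After: A=0 B=6 C=7 D=1 ZF=0 PC=13
Step 14: PC=13 exec 'HALT'. After: A=0 B=6 C=7 D=1 ZF=0 PC=13 HALTED

Answer: yes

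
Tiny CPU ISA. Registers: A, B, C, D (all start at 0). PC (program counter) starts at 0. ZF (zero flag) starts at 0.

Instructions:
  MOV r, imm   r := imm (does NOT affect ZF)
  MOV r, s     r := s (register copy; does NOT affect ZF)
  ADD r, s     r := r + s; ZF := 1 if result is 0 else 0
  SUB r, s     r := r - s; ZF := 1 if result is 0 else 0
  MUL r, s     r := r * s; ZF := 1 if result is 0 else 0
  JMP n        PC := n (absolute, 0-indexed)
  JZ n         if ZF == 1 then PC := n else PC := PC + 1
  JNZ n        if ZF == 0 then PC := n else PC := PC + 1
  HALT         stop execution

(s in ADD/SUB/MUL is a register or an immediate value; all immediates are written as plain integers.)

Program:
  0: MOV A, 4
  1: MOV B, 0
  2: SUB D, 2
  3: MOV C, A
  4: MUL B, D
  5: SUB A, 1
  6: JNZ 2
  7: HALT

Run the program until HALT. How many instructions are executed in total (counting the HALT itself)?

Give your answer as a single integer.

Step 1: PC=0 exec 'MOV A, 4'. After: A=4 B=0 C=0 D=0 ZF=0 PC=1
Step 2: PC=1 exec 'MOV B, 0'. After: A=4 B=0 C=0 D=0 ZF=0 PC=2
Step 3: PC=2 exec 'SUB D, 2'. After: A=4 B=0 C=0 D=-2 ZF=0 PC=3
Step 4: PC=3 exec 'MOV C, A'. After: A=4 B=0 C=4 D=-2 ZF=0 PC=4
Step 5: PC=4 exec 'MUL B, D'. After: A=4 B=0 C=4 D=-2 ZF=1 PC=5
Step 6: PC=5 exec 'SUB A, 1'. After: A=3 B=0 C=4 D=-2 ZF=0 PC=6
Step 7: PC=6 exec 'JNZ 2'. After: A=3 B=0 C=4 D=-2 ZF=0 PC=2
Step 8: PC=2 exec 'SUB D, 2'. After: A=3 B=0 C=4 D=-4 ZF=0 PC=3
Step 9: PC=3 exec 'MOV C, A'. After: A=3 B=0 C=3 D=-4 ZF=0 PC=4
Step 10: PC=4 exec 'MUL B, D'. After: A=3 B=0 C=3 D=-4 ZF=1 PC=5
Step 11: PC=5 exec 'SUB A, 1'. After: A=2 B=0 C=3 D=-4 ZF=0 PC=6
Step 12: PC=6 exec 'JNZ 2'. After: A=2 B=0 C=3 D=-4 ZF=0 PC=2
Step 13: PC=2 exec 'SUB D, 2'. After: A=2 B=0 C=3 D=-6 ZF=0 PC=3
Step 14: PC=3 exec 'MOV C, A'. After: A=2 B=0 C=2 D=-6 ZF=0 PC=4
Step 15: PC=4 exec 'MUL B, D'. After: A=2 B=0 C=2 D=-6 ZF=1 PC=5
Step 16: PC=5 exec 'SUB A, 1'. After: A=1 B=0 C=2 D=-6 ZF=0 PC=6
Step 17: PC=6 exec 'JNZ 2'. After: A=1 B=0 C=2 D=-6 ZF=0 PC=2
Step 18: PC=2 exec 'SUB D, 2'. After: A=1 B=0 C=2 D=-8 ZF=0 PC=3
Step 19: PC=3 exec 'MOV C, A'. After: A=1 B=0 C=1 D=-8 ZF=0 PC=4
Step 20: PC=4 exec 'MUL B, D'. After: A=1 B=0 C=1 D=-8 ZF=1 PC=5
Step 21: PC=5 exec 'SUB A, 1'. After: A=0 B=0 C=1 D=-8 ZF=1 PC=6
Step 22: PC=6 exec 'JNZ 2'. After: A=0 B=0 C=1 D=-8 ZF=1 PC=7
Step 23: PC=7 exec 'HALT'. After: A=0 B=0 C=1 D=-8 ZF=1 PC=7 HALTED
Total instructions executed: 23

Answer: 23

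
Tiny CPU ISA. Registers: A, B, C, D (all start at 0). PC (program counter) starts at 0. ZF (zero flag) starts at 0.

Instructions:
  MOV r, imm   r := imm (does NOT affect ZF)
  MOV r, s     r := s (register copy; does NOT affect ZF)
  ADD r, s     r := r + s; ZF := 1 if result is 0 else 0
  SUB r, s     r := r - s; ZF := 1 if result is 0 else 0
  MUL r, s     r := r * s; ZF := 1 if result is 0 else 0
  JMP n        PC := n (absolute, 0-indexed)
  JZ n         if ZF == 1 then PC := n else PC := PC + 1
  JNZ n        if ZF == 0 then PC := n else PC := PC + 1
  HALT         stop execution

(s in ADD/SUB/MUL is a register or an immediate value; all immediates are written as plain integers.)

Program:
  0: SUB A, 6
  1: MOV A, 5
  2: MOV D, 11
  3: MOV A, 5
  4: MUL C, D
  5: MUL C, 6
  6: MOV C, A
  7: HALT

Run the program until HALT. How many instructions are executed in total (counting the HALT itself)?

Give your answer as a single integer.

Step 1: PC=0 exec 'SUB A, 6'. After: A=-6 B=0 C=0 D=0 ZF=0 PC=1
Step 2: PC=1 exec 'MOV A, 5'. After: A=5 B=0 C=0 D=0 ZF=0 PC=2
Step 3: PC=2 exec 'MOV D, 11'. After: A=5 B=0 C=0 D=11 ZF=0 PC=3
Step 4: PC=3 exec 'MOV A, 5'. After: A=5 B=0 C=0 D=11 ZF=0 PC=4
Step 5: PC=4 exec 'MUL C, D'. After: A=5 B=0 C=0 D=11 ZF=1 PC=5
Step 6: PC=5 exec 'MUL C, 6'. After: A=5 B=0 C=0 D=11 ZF=1 PC=6
Step 7: PC=6 exec 'MOV C, A'. After: A=5 B=0 C=5 D=11 ZF=1 PC=7
Step 8: PC=7 exec 'HALT'. After: A=5 B=0 C=5 D=11 ZF=1 PC=7 HALTED
Total instructions executed: 8

Answer: 8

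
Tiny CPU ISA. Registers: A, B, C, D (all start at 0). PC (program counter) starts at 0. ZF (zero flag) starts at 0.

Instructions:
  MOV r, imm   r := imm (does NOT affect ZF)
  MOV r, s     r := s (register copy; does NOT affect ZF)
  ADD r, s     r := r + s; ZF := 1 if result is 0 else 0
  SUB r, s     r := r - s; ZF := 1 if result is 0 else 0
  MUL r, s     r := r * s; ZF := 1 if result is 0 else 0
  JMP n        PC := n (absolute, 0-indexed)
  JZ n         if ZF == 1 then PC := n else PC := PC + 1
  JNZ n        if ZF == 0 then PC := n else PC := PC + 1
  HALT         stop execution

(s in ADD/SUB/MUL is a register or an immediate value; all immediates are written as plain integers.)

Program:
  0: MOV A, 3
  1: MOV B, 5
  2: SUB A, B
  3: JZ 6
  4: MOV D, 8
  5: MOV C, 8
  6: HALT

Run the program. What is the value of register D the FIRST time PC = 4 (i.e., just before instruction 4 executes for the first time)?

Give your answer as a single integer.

Step 1: PC=0 exec 'MOV A, 3'. After: A=3 B=0 C=0 D=0 ZF=0 PC=1
Step 2: PC=1 exec 'MOV B, 5'. After: A=3 B=5 C=0 D=0 ZF=0 PC=2
Step 3: PC=2 exec 'SUB A, B'. After: A=-2 B=5 C=0 D=0 ZF=0 PC=3
Step 4: PC=3 exec 'JZ 6'. After: A=-2 B=5 C=0 D=0 ZF=0 PC=4
First time PC=4: D=0

0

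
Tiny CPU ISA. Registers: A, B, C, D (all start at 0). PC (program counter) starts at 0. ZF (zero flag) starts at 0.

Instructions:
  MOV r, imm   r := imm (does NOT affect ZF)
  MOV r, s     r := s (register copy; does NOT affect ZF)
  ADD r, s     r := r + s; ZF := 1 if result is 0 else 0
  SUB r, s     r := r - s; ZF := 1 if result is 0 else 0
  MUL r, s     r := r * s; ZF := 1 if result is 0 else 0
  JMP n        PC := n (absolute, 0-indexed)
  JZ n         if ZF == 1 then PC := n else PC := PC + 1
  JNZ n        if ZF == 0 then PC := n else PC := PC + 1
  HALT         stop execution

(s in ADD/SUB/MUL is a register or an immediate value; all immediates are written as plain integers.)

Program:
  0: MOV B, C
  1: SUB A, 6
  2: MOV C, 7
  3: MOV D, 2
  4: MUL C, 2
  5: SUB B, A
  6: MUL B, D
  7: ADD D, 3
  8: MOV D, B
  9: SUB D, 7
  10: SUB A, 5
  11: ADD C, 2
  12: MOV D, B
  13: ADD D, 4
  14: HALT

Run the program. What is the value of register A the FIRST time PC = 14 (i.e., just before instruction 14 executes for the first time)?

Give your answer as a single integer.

Step 1: PC=0 exec 'MOV B, C'. After: A=0 B=0 C=0 D=0 ZF=0 PC=1
Step 2: PC=1 exec 'SUB A, 6'. After: A=-6 B=0 C=0 D=0 ZF=0 PC=2
Step 3: PC=2 exec 'MOV C, 7'. After: A=-6 B=0 C=7 D=0 ZF=0 PC=3
Step 4: PC=3 exec 'MOV D, 2'. After: A=-6 B=0 C=7 D=2 ZF=0 PC=4
Step 5: PC=4 exec 'MUL C, 2'. After: A=-6 B=0 C=14 D=2 ZF=0 PC=5
Step 6: PC=5 exec 'SUB B, A'. After: A=-6 B=6 C=14 D=2 ZF=0 PC=6
Step 7: PC=6 exec 'MUL B, D'. After: A=-6 B=12 C=14 D=2 ZF=0 PC=7
Step 8: PC=7 exec 'ADD D, 3'. After: A=-6 B=12 C=14 D=5 ZF=0 PC=8
Step 9: PC=8 exec 'MOV D, B'. After: A=-6 B=12 C=14 D=12 ZF=0 PC=9
Step 10: PC=9 exec 'SUB D, 7'. After: A=-6 B=12 C=14 D=5 ZF=0 PC=10
Step 11: PC=10 exec 'SUB A, 5'. After: A=-11 B=12 C=14 D=5 ZF=0 PC=11
Step 12: PC=11 exec 'ADD C, 2'. After: A=-11 B=12 C=16 D=5 ZF=0 PC=12
Step 13: PC=12 exec 'MOV D, B'. After: A=-11 B=12 C=16 D=12 ZF=0 PC=13
Step 14: PC=13 exec 'ADD D, 4'. After: A=-11 B=12 C=16 D=16 ZF=0 PC=14
First time PC=14: A=-11

-11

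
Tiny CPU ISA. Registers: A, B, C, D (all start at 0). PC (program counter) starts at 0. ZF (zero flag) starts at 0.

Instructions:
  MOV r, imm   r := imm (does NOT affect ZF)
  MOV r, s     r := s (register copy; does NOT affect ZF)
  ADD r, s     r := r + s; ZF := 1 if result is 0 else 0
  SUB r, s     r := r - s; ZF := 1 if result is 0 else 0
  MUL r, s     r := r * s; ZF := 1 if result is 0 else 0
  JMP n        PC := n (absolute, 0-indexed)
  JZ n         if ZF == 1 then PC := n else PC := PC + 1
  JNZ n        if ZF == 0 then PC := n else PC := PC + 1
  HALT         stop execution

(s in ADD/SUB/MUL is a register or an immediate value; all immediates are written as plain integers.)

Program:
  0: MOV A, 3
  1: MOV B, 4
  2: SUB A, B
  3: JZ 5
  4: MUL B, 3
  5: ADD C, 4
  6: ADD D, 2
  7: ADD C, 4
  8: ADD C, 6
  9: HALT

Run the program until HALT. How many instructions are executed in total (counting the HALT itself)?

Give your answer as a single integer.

Step 1: PC=0 exec 'MOV A, 3'. After: A=3 B=0 C=0 D=0 ZF=0 PC=1
Step 2: PC=1 exec 'MOV B, 4'. After: A=3 B=4 C=0 D=0 ZF=0 PC=2
Step 3: PC=2 exec 'SUB A, B'. After: A=-1 B=4 C=0 D=0 ZF=0 PC=3
Step 4: PC=3 exec 'JZ 5'. After: A=-1 B=4 C=0 D=0 ZF=0 PC=4
Step 5: PC=4 exec 'MUL B, 3'. After: A=-1 B=12 C=0 D=0 ZF=0 PC=5
Step 6: PC=5 exec 'ADD C, 4'. After: A=-1 B=12 C=4 D=0 ZF=0 PC=6
Step 7: PC=6 exec 'ADD D, 2'. After: A=-1 B=12 C=4 D=2 ZF=0 PC=7
Step 8: PC=7 exec 'ADD C, 4'. After: A=-1 B=12 C=8 D=2 ZF=0 PC=8
Step 9: PC=8 exec 'ADD C, 6'. After: A=-1 B=12 C=14 D=2 ZF=0 PC=9
Step 10: PC=9 exec 'HALT'. After: A=-1 B=12 C=14 D=2 ZF=0 PC=9 HALTED
Total instructions executed: 10

Answer: 10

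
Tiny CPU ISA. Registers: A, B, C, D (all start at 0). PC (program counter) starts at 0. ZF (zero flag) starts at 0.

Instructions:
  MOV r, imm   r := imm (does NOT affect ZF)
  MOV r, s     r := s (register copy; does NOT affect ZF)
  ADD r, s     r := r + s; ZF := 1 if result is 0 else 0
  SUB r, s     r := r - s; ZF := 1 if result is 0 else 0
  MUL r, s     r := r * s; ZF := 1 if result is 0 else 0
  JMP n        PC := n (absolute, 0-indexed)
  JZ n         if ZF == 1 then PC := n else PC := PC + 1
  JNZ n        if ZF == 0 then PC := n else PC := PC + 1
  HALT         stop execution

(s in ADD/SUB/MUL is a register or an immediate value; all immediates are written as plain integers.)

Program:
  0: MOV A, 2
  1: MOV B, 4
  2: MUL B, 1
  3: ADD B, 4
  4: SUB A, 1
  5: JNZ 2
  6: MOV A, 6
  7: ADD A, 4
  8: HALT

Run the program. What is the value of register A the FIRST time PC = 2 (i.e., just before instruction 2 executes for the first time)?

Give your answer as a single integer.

Step 1: PC=0 exec 'MOV A, 2'. After: A=2 B=0 C=0 D=0 ZF=0 PC=1
Step 2: PC=1 exec 'MOV B, 4'. After: A=2 B=4 C=0 D=0 ZF=0 PC=2
First time PC=2: A=2

2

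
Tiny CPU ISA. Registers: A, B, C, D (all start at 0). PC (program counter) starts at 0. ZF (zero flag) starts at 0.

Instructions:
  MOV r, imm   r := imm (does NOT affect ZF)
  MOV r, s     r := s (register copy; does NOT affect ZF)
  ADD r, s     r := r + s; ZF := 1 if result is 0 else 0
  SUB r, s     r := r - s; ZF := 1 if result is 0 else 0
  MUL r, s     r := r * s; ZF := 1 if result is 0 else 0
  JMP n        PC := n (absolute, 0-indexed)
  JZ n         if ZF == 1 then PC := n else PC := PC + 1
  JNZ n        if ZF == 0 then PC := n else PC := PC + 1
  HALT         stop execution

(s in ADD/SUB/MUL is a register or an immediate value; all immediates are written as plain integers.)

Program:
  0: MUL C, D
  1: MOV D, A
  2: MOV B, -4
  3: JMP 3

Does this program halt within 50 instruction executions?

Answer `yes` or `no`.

Step 1: PC=0 exec 'MUL C, D'. After: A=0 B=0 C=0 D=0 ZF=1 PC=1
Step 2: PC=1 exec 'MOV D, A'. After: A=0 B=0 C=0 D=0 ZF=1 PC=2
Step 3: PC=2 exec 'MOV B, -4'. After: A=0 B=-4 C=0 D=0 ZF=1 PC=3
Step 4: PC=3 exec 'JMP 3'. After: A=0 B=-4 C=0 D=0 ZF=1 PC=3
State after step 4 equals state after step 3: the program is in a cycle of length 1 and will never halt.

Answer: no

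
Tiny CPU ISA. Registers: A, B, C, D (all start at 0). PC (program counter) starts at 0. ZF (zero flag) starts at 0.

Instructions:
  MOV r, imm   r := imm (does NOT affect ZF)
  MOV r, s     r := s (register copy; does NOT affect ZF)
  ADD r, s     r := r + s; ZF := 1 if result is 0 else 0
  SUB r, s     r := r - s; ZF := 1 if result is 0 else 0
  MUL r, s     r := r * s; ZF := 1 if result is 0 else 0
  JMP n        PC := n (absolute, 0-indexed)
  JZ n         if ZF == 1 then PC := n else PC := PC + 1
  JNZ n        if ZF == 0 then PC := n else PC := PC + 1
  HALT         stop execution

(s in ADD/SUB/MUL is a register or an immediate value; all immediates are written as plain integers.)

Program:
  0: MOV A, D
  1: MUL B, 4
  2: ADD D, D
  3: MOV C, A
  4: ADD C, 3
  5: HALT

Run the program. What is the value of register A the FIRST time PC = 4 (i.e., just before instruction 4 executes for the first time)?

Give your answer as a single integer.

Step 1: PC=0 exec 'MOV A, D'. After: A=0 B=0 C=0 D=0 ZF=0 PC=1
Step 2: PC=1 exec 'MUL B, 4'. After: A=0 B=0 C=0 D=0 ZF=1 PC=2
Step 3: PC=2 exec 'ADD D, D'. After: A=0 B=0 C=0 D=0 ZF=1 PC=3
Step 4: PC=3 exec 'MOV C, A'. After: A=0 B=0 C=0 D=0 ZF=1 PC=4
First time PC=4: A=0

0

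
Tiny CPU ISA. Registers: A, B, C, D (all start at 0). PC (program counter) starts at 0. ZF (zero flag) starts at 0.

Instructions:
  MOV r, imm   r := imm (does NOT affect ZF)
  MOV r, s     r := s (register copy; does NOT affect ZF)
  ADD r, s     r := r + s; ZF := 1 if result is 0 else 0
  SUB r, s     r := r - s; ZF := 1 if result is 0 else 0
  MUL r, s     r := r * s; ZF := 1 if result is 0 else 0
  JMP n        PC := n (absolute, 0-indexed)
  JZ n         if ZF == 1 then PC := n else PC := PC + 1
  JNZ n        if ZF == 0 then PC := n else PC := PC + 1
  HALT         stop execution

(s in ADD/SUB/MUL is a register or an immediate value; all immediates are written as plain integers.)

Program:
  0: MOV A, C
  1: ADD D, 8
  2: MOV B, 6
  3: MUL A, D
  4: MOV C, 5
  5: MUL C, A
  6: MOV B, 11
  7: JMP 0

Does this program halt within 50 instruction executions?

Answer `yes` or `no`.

Answer: no

Derivation:
Step 1: PC=0 exec 'MOV A, C'. After: A=0 B=0 C=0 D=0 ZF=0 PC=1
Step 2: PC=1 exec 'ADD D, 8'. After: A=0 B=0 C=0 D=8 ZF=0 PC=2
Step 3: PC=2 exec 'MOV B, 6'. After: A=0 B=6 C=0 D=8 ZF=0 PC=3
Step 4: PC=3 exec 'MUL A, D'. After: A=0 B=6 C=0 D=8 ZF=1 PC=4
Step 5: PC=4 exec 'MOV C, 5'. After: A=0 B=6 C=5 D=8 ZF=1 PC=5
Step 6: PC=5 exec 'MUL C, A'. After: A=0 B=6 C=0 D=8 ZF=1 PC=6
Step 7: PC=6 exec 'MOV B, 11'. After: A=0 B=11 C=0 D=8 ZF=1 PC=7
Step 8: PC=7 exec 'JMP 0'. After: A=0 B=11 C=0 D=8 ZF=1 PC=0
Step 9: PC=0 exec 'MOV A, C'. After: A=0 B=11 C=0 D=8 ZF=1 PC=1
Step 10: PC=1 exec 'ADD D, 8'. After: A=0 B=11 C=0 D=16 ZF=0 PC=2
Step 11: PC=2 exec 'MOV B, 6'. After: A=0 B=6 C=0 D=16 ZF=0 PC=3
Step 12: PC=3 exec 'MUL A, D'. After: A=0 B=6 C=0 D=16 ZF=1 PC=4
Step 13: PC=4 exec 'MOV C, 5'. After: A=0 B=6 C=5 D=16 ZF=1 PC=5
Step 14: PC=5 exec 'MUL C, A'. After: A=0 B=6 C=0 D=16 ZF=1 PC=6
Step 15: PC=6 exec 'MOV B, 11'. After: A=0 B=11 C=0 D=16 ZF=1 PC=7
After 50 steps: not halted. PC revisits the same instructions with no path to HALT; will never halt.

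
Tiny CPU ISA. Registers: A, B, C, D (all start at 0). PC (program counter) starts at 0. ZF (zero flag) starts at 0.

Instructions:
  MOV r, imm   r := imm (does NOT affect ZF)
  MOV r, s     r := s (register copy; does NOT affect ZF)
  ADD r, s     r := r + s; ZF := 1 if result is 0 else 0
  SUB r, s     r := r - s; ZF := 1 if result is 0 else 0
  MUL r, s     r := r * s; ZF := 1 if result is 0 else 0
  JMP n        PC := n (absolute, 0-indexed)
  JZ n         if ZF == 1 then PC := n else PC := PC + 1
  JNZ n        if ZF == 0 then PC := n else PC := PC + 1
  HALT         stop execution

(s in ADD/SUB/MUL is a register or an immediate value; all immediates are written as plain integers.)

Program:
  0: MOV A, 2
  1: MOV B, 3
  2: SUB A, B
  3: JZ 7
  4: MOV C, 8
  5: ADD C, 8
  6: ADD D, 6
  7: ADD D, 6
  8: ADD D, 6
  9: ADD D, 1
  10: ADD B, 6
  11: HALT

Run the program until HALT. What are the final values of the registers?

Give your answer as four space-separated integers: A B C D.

Answer: -1 9 16 19

Derivation:
Step 1: PC=0 exec 'MOV A, 2'. After: A=2 B=0 C=0 D=0 ZF=0 PC=1
Step 2: PC=1 exec 'MOV B, 3'. After: A=2 B=3 C=0 D=0 ZF=0 PC=2
Step 3: PC=2 exec 'SUB A, B'. After: A=-1 B=3 C=0 D=0 ZF=0 PC=3
Step 4: PC=3 exec 'JZ 7'. After: A=-1 B=3 C=0 D=0 ZF=0 PC=4
Step 5: PC=4 exec 'MOV C, 8'. After: A=-1 B=3 C=8 D=0 ZF=0 PC=5
Step 6: PC=5 exec 'ADD C, 8'. After: A=-1 B=3 C=16 D=0 ZF=0 PC=6
Step 7: PC=6 exec 'ADD D, 6'. After: A=-1 B=3 C=16 D=6 ZF=0 PC=7
Step 8: PC=7 exec 'ADD D, 6'. After: A=-1 B=3 C=16 D=12 ZF=0 PC=8
Step 9: PC=8 exec 'ADD D, 6'. After: A=-1 B=3 C=16 D=18 ZF=0 PC=9
Step 10: PC=9 exec 'ADD D, 1'. After: A=-1 B=3 C=16 D=19 ZF=0 PC=10
Step 11: PC=10 exec 'ADD B, 6'. After: A=-1 B=9 C=16 D=19 ZF=0 PC=11
Step 12: PC=11 exec 'HALT'. After: A=-1 B=9 C=16 D=19 ZF=0 PC=11 HALTED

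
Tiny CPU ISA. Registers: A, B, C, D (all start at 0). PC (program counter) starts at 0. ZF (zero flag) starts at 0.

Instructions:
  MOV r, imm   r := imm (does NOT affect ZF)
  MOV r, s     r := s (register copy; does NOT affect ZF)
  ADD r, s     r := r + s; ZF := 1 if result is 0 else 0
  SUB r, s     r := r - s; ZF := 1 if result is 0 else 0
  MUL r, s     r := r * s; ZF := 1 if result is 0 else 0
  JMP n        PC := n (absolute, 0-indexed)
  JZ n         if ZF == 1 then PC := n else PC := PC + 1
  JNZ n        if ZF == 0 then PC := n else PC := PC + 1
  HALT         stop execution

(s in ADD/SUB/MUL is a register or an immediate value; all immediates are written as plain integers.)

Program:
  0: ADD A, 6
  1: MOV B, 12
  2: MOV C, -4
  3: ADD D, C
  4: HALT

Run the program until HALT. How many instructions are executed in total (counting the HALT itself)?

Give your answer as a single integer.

Answer: 5

Derivation:
Step 1: PC=0 exec 'ADD A, 6'. After: A=6 B=0 C=0 D=0 ZF=0 PC=1
Step 2: PC=1 exec 'MOV B, 12'. After: A=6 B=12 C=0 D=0 ZF=0 PC=2
Step 3: PC=2 exec 'MOV C, -4'. After: A=6 B=12 C=-4 D=0 ZF=0 PC=3
Step 4: PC=3 exec 'ADD D, C'. After: A=6 B=12 C=-4 D=-4 ZF=0 PC=4
Step 5: PC=4 exec 'HALT'. After: A=6 B=12 C=-4 D=-4 ZF=0 PC=4 HALTED
Total instructions executed: 5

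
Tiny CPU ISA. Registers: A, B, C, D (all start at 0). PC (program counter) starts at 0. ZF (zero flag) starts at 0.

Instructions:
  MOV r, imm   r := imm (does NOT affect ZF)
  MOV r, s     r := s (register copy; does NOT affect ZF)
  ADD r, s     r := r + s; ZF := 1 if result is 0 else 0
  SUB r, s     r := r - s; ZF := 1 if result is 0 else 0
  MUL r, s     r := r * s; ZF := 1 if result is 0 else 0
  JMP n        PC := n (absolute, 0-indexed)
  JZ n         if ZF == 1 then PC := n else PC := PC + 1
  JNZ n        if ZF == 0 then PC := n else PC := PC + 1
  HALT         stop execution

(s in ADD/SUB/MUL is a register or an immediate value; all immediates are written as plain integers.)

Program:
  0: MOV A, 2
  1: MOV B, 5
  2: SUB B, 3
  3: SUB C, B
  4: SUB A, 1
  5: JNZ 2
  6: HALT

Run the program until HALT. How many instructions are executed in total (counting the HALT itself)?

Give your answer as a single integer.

Step 1: PC=0 exec 'MOV A, 2'. After: A=2 B=0 C=0 D=0 ZF=0 PC=1
Step 2: PC=1 exec 'MOV B, 5'. After: A=2 B=5 C=0 D=0 ZF=0 PC=2
Step 3: PC=2 exec 'SUB B, 3'. After: A=2 B=2 C=0 D=0 ZF=0 PC=3
Step 4: PC=3 exec 'SUB C, B'. After: A=2 B=2 C=-2 D=0 ZF=0 PC=4
Step 5: PC=4 exec 'SUB A, 1'. After: A=1 B=2 C=-2 D=0 ZF=0 PC=5
Step 6: PC=5 exec 'JNZ 2'. After: A=1 B=2 C=-2 D=0 ZF=0 PC=2
Step 7: PC=2 exec 'SUB B, 3'. After: A=1 B=-1 C=-2 D=0 ZF=0 PC=3
Step 8: PC=3 exec 'SUB C, B'. After: A=1 B=-1 C=-1 D=0 ZF=0 PC=4
Step 9: PC=4 exec 'SUB A, 1'. After: A=0 B=-1 C=-1 D=0 ZF=1 PC=5
Step 10: PC=5 exec 'JNZ 2'. After: A=0 B=-1 C=-1 D=0 ZF=1 PC=6
Step 11: PC=6 exec 'HALT'. After: A=0 B=-1 C=-1 D=0 ZF=1 PC=6 HALTED
Total instructions executed: 11

Answer: 11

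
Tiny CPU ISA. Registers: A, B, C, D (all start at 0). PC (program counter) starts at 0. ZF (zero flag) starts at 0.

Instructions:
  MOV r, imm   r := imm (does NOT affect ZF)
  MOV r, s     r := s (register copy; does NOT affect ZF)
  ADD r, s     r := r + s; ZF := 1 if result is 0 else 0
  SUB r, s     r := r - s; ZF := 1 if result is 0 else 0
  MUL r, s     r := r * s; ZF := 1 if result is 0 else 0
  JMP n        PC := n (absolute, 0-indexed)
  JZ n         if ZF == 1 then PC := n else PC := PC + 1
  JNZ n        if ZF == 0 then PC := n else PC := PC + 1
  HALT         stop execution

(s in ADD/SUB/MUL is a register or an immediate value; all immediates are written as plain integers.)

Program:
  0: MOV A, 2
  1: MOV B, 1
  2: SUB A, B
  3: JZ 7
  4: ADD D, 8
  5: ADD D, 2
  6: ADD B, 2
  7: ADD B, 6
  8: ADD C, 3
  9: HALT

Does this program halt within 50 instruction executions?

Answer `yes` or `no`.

Answer: yes

Derivation:
Step 1: PC=0 exec 'MOV A, 2'. After: A=2 B=0 C=0 D=0 ZF=0 PC=1
Step 2: PC=1 exec 'MOV B, 1'. After: A=2 B=1 C=0 D=0 ZF=0 PC=2
Step 3: PC=2 exec 'SUB A, B'. After: A=1 B=1 C=0 D=0 ZF=0 PC=3
Step 4: PC=3 exec 'JZ 7'. After: A=1 B=1 C=0 D=0 ZF=0 PC=4
Step 5: PC=4 exec 'ADD D, 8'. After: A=1 B=1 C=0 D=8 ZF=0 PC=5
Step 6: PC=5 exec 'ADD D, 2'. After: A=1 B=1 C=0 D=10 ZF=0 PC=6
Step 7: PC=6 exec 'ADD B, 2'. After: A=1 B=3 C=0 D=10 ZF=0 PC=7
Step 8: PC=7 exec 'ADD B, 6'. After: A=1 B=9 C=0 D=10 ZF=0 PC=8
Step 9: PC=8 exec 'ADD C, 3'. After: A=1 B=9 C=3 D=10 ZF=0 PC=9
Step 10: PC=9 exec 'HALT'. After: A=1 B=9 C=3 D=10 ZF=0 PC=9 HALTED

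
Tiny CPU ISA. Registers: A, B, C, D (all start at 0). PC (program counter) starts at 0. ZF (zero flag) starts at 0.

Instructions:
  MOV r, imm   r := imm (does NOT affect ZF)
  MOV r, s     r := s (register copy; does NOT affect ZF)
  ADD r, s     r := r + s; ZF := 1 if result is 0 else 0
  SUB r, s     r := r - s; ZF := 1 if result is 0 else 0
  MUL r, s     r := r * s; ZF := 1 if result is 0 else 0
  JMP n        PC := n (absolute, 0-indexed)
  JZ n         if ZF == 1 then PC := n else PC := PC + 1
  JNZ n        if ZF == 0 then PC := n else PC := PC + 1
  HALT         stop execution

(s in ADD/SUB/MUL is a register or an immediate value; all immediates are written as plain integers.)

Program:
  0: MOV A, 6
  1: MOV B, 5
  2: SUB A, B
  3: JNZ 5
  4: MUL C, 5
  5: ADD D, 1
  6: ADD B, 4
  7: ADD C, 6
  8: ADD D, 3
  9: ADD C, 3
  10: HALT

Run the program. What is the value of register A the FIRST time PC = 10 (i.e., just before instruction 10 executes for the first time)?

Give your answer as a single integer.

Step 1: PC=0 exec 'MOV A, 6'. After: A=6 B=0 C=0 D=0 ZF=0 PC=1
Step 2: PC=1 exec 'MOV B, 5'. After: A=6 B=5 C=0 D=0 ZF=0 PC=2
Step 3: PC=2 exec 'SUB A, B'. After: A=1 B=5 C=0 D=0 ZF=0 PC=3
Step 4: PC=3 exec 'JNZ 5'. After: A=1 B=5 C=0 D=0 ZF=0 PC=5
Step 5: PC=5 exec 'ADD D, 1'. After: A=1 B=5 C=0 D=1 ZF=0 PC=6
Step 6: PC=6 exec 'ADD B, 4'. After: A=1 B=9 C=0 D=1 ZF=0 PC=7
Step 7: PC=7 exec 'ADD C, 6'. After: A=1 B=9 C=6 D=1 ZF=0 PC=8
Step 8: PC=8 exec 'ADD D, 3'. After: A=1 B=9 C=6 D=4 ZF=0 PC=9
Step 9: PC=9 exec 'ADD C, 3'. After: A=1 B=9 C=9 D=4 ZF=0 PC=10
First time PC=10: A=1

1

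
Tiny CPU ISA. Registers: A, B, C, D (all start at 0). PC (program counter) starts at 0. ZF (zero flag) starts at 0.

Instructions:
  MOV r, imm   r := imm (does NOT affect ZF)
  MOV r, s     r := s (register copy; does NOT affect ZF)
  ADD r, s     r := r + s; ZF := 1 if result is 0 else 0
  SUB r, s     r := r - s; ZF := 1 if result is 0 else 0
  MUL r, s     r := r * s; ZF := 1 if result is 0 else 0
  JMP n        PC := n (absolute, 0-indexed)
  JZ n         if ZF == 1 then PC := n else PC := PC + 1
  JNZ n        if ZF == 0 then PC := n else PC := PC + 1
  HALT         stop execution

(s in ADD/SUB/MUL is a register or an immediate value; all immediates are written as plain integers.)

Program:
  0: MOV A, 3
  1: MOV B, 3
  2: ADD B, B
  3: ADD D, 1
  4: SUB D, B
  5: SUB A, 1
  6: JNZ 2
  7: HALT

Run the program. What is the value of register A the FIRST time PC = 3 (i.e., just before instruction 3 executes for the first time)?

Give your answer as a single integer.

Step 1: PC=0 exec 'MOV A, 3'. After: A=3 B=0 C=0 D=0 ZF=0 PC=1
Step 2: PC=1 exec 'MOV B, 3'. After: A=3 B=3 C=0 D=0 ZF=0 PC=2
Step 3: PC=2 exec 'ADD B, B'. After: A=3 B=6 C=0 D=0 ZF=0 PC=3
First time PC=3: A=3

3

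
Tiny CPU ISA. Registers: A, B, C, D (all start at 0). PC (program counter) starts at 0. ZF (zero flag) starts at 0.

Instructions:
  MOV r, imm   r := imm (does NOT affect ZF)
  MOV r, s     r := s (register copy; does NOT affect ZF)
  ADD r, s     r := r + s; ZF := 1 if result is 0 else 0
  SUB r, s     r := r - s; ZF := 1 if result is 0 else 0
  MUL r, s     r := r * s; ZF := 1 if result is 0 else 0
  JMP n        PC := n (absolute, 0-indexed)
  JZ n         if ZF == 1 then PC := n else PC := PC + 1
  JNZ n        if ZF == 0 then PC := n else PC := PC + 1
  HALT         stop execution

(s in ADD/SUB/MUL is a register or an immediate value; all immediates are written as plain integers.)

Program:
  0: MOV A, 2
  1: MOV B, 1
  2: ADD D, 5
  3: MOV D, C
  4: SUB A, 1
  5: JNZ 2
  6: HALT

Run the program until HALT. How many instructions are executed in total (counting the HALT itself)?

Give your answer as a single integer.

Step 1: PC=0 exec 'MOV A, 2'. After: A=2 B=0 C=0 D=0 ZF=0 PC=1
Step 2: PC=1 exec 'MOV B, 1'. After: A=2 B=1 C=0 D=0 ZF=0 PC=2
Step 3: PC=2 exec 'ADD D, 5'. After: A=2 B=1 C=0 D=5 ZF=0 PC=3
Step 4: PC=3 exec 'MOV D, C'. After: A=2 B=1 C=0 D=0 ZF=0 PC=4
Step 5: PC=4 exec 'SUB A, 1'. After: A=1 B=1 C=0 D=0 ZF=0 PC=5
Step 6: PC=5 exec 'JNZ 2'. After: A=1 B=1 C=0 D=0 ZF=0 PC=2
Step 7: PC=2 exec 'ADD D, 5'. After: A=1 B=1 C=0 D=5 ZF=0 PC=3
Step 8: PC=3 exec 'MOV D, C'. After: A=1 B=1 C=0 D=0 ZF=0 PC=4
Step 9: PC=4 exec 'SUB A, 1'. After: A=0 B=1 C=0 D=0 ZF=1 PC=5
Step 10: PC=5 exec 'JNZ 2'. After: A=0 B=1 C=0 D=0 ZF=1 PC=6
Step 11: PC=6 exec 'HALT'. After: A=0 B=1 C=0 D=0 ZF=1 PC=6 HALTED
Total instructions executed: 11

Answer: 11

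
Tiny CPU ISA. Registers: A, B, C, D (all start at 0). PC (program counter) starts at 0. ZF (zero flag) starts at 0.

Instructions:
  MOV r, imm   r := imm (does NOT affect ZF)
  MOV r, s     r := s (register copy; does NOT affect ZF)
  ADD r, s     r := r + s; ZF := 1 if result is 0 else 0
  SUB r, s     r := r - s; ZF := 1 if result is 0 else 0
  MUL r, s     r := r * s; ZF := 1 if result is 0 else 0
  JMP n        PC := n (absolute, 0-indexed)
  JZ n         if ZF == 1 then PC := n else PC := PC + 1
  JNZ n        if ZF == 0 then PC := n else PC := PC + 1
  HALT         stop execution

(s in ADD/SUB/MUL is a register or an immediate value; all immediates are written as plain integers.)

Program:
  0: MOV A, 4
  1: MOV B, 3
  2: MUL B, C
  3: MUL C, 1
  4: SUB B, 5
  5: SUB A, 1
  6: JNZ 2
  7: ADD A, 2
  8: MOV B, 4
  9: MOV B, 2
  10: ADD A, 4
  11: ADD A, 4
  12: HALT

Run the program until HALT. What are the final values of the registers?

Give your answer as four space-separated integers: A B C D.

Step 1: PC=0 exec 'MOV A, 4'. After: A=4 B=0 C=0 D=0 ZF=0 PC=1
Step 2: PC=1 exec 'MOV B, 3'. After: A=4 B=3 C=0 D=0 ZF=0 PC=2
Step 3: PC=2 exec 'MUL B, C'. After: A=4 B=0 C=0 D=0 ZF=1 PC=3
Step 4: PC=3 exec 'MUL C, 1'. After: A=4 B=0 C=0 D=0 ZF=1 PC=4
Step 5: PC=4 exec 'SUB B, 5'. After: A=4 B=-5 C=0 D=0 ZF=0 PC=5
Step 6: PC=5 exec 'SUB A, 1'. After: A=3 B=-5 C=0 D=0 ZF=0 PC=6
Step 7: PC=6 exec 'JNZ 2'. After: A=3 B=-5 C=0 D=0 ZF=0 PC=2
Step 8: PC=2 exec 'MUL B, C'. After: A=3 B=0 C=0 D=0 ZF=1 PC=3
Step 9: PC=3 exec 'MUL C, 1'. After: A=3 B=0 C=0 D=0 ZF=1 PC=4
Step 10: PC=4 exec 'SUB B, 5'. After: A=3 B=-5 C=0 D=0 ZF=0 PC=5
Step 11: PC=5 exec 'SUB A, 1'. After: A=2 B=-5 C=0 D=0 ZF=0 PC=6
Step 12: PC=6 exec 'JNZ 2'. After: A=2 B=-5 C=0 D=0 ZF=0 PC=2
Step 13: PC=2 exec 'MUL B, C'. After: A=2 B=0 C=0 D=0 ZF=1 PC=3
Step 14: PC=3 exec 'MUL C, 1'. After: A=2 B=0 C=0 D=0 ZF=1 PC=4
Step 15: PC=4 exec 'SUB B, 5'. After: A=2 B=-5 C=0 D=0 ZF=0 PC=5
Step 16: PC=5 exec 'SUB A, 1'. After: A=1 B=-5 C=0 D=0 ZF=0 PC=6
Step 17: PC=6 exec 'JNZ 2'. After: A=1 B=-5 C=0 D=0 ZF=0 PC=2
Step 18: PC=2 exec 'MUL B, C'. After: A=1 B=0 C=0 D=0 ZF=1 PC=3
Step 19: PC=3 exec 'MUL C, 1'. After: A=1 B=0 C=0 D=0 ZF=1 PC=4
Step 20: PC=4 exec 'SUB B, 5'. After: A=1 B=-5 C=0 D=0 ZF=0 PC=5
Step 21: PC=5 exec 'SUB A, 1'. After: A=0 B=-5 C=0 D=0 ZF=1 PC=6
Step 22: PC=6 exec 'JNZ 2'. After: A=0 B=-5 C=0 D=0 ZF=1 PC=7
Step 23: PC=7 exec 'ADD A, 2'. After: A=2 B=-5 C=0 D=0 ZF=0 PC=8
Step 24: PC=8 exec 'MOV B, 4'. After: A=2 B=4 C=0 D=0 ZF=0 PC=9
Step 25: PC=9 exec 'MOV B, 2'. After: A=2 B=2 C=0 D=0 ZF=0 PC=10
Step 26: PC=10 exec 'ADD A, 4'. After: A=6 B=2 C=0 D=0 ZF=0 PC=11
Step 27: PC=11 exec 'ADD A, 4'. After: A=10 B=2 C=0 D=0 ZF=0 PC=12
Step 28: PC=12 exec 'HALT'. After: A=10 B=2 C=0 D=0 ZF=0 PC=12 HALTED

Answer: 10 2 0 0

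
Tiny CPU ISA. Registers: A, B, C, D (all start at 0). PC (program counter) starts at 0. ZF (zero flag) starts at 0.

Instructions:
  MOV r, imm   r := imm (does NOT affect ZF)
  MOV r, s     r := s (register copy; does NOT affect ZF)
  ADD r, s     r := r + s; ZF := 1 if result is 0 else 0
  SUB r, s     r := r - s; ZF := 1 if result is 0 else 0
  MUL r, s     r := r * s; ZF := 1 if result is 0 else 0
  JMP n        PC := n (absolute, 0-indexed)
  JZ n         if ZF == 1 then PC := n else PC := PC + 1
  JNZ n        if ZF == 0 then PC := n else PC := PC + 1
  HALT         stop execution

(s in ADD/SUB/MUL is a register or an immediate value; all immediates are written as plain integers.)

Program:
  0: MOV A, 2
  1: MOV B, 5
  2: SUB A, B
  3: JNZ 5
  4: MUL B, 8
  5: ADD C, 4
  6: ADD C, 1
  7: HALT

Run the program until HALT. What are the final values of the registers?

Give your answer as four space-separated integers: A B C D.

Answer: -3 5 5 0

Derivation:
Step 1: PC=0 exec 'MOV A, 2'. After: A=2 B=0 C=0 D=0 ZF=0 PC=1
Step 2: PC=1 exec 'MOV B, 5'. After: A=2 B=5 C=0 D=0 ZF=0 PC=2
Step 3: PC=2 exec 'SUB A, B'. After: A=-3 B=5 C=0 D=0 ZF=0 PC=3
Step 4: PC=3 exec 'JNZ 5'. After: A=-3 B=5 C=0 D=0 ZF=0 PC=5
Step 5: PC=5 exec 'ADD C, 4'. After: A=-3 B=5 C=4 D=0 ZF=0 PC=6
Step 6: PC=6 exec 'ADD C, 1'. After: A=-3 B=5 C=5 D=0 ZF=0 PC=7
Step 7: PC=7 exec 'HALT'. After: A=-3 B=5 C=5 D=0 ZF=0 PC=7 HALTED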